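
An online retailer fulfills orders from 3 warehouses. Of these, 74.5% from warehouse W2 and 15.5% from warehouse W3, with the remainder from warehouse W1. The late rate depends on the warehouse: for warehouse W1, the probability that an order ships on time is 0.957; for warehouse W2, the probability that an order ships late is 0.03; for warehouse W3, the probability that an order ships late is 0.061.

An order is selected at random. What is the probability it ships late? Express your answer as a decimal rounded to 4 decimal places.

P(L) ≈ 0.0361

P(W1) = 1 − (0.745 + 0.155) = 0.1.
P(L|W1) = 1 − 0.957 = 0.043.
P(L) = P(L|W1)·P(W1) + P(L|W2)·P(W2) + P(L|W3)·P(W3)
      = 0.043·0.1 + 0.03·0.745 + 0.061·0.155
      = 0.0043 + 0.02235 + 0.009455 = 0.036105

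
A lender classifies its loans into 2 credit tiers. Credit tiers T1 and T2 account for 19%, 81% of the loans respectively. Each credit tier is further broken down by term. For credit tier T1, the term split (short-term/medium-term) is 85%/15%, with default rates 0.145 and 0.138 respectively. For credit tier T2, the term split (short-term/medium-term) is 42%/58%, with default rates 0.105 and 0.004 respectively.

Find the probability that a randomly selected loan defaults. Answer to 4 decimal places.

P(D|T1) = 0.85·0.145 + 0.15·0.138 = 0.12325 + 0.0207 = 0.14395
P(D|T2) = 0.42·0.105 + 0.58·0.004 = 0.0441 + 0.00232 = 0.04642
By total probability over the outer partition,
P(D) = 0.19·0.14395 + 0.81·0.04642
      = 0.0273505 + 0.0376002 = 0.0649507

P(D) ≈ 0.0650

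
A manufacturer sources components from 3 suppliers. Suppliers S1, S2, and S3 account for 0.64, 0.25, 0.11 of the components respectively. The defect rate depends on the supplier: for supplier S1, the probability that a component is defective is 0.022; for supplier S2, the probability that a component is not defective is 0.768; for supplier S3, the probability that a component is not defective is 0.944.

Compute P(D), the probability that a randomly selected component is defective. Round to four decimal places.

P(D|S2) = 1 − 0.768 = 0.232.
P(D|S3) = 1 − 0.944 = 0.056.
P(D) = P(D|S1)·P(S1) + P(D|S2)·P(S2) + P(D|S3)·P(S3)
      = 0.022·0.64 + 0.232·0.25 + 0.056·0.11
      = 0.01408 + 0.058 + 0.00616 = 0.07824

0.0782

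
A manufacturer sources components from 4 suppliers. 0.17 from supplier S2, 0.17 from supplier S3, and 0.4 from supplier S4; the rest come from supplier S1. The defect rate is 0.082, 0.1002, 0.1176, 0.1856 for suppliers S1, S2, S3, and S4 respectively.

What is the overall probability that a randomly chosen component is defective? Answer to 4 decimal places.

P(S1) = 1 − (0.17 + 0.17 + 0.4) = 0.26.
P(D) = P(D|S1)·P(S1) + P(D|S2)·P(S2) + P(D|S3)·P(S3) + P(D|S4)·P(S4)
      = 0.082·0.26 + 0.1002·0.17 + 0.1176·0.17 + 0.1856·0.4
      = 0.02132 + 0.017034 + 0.019992 + 0.07424 = 0.132586

0.1326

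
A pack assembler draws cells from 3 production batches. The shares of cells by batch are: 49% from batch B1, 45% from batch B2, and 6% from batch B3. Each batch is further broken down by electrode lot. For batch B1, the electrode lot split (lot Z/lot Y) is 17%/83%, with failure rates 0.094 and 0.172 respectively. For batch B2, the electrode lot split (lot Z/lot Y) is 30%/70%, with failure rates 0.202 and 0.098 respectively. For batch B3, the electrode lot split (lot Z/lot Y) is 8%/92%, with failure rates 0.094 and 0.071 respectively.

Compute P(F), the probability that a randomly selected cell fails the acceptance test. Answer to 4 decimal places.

P(F|B1) = 0.17·0.094 + 0.83·0.172 = 0.01598 + 0.14276 = 0.15874
P(F|B2) = 0.3·0.202 + 0.7·0.098 = 0.0606 + 0.0686 = 0.1292
P(F|B3) = 0.08·0.094 + 0.92·0.071 = 0.00752 + 0.06532 = 0.07284
Then overall,
P(F) = 0.49·0.15874 + 0.45·0.1292 + 0.06·0.07284
      = 0.0777826 + 0.05814 + 0.0043704 = 0.140293

0.1403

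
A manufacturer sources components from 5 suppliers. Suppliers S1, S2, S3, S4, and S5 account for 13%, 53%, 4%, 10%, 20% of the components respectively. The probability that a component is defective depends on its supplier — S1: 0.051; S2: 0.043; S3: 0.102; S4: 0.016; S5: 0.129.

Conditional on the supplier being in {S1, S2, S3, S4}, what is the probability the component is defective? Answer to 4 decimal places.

Let S = {S1, S2, S3, S4}.
P(S) = 0.13 + 0.53 + 0.04 + 0.1 = 0.8.
P(D ∩ S) = 0.051·0.13 + 0.043·0.53 + 0.102·0.04 + 0.016·0.1 = 0.00663 + 0.02279 + 0.00408 + 0.0016 = 0.0351.
P(D | S) = 0.0351 / 0.8 = 0.043875…

0.0439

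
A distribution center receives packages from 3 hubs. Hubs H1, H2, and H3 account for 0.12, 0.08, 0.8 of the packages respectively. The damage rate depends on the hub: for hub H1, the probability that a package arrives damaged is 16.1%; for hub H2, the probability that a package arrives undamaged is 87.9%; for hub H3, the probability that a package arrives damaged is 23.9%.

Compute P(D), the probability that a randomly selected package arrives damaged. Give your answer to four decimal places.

0.2202

P(D|H2) = 1 − 0.879 = 0.121.
Summing over the partition,
P(D) = P(D|H1)·P(H1) + P(D|H2)·P(H2) + P(D|H3)·P(H3)
      = 0.161·0.12 + 0.121·0.08 + 0.239·0.8
      = 0.01932 + 0.00968 + 0.1912 = 0.2202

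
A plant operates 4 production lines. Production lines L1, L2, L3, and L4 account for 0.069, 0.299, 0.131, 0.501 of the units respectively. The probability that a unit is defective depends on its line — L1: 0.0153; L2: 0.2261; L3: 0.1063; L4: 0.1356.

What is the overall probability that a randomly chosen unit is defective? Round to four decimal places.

0.1505

Using total probability over the partition,
P(D) = P(D|L1)·P(L1) + P(D|L2)·P(L2) + P(D|L3)·P(L3) + P(D|L4)·P(L4)
      = 0.0153·0.069 + 0.2261·0.299 + 0.1063·0.131 + 0.1356·0.501
      = 0.0010557 + 0.0676039 + 0.0139253 + 0.0679356 = 0.1505205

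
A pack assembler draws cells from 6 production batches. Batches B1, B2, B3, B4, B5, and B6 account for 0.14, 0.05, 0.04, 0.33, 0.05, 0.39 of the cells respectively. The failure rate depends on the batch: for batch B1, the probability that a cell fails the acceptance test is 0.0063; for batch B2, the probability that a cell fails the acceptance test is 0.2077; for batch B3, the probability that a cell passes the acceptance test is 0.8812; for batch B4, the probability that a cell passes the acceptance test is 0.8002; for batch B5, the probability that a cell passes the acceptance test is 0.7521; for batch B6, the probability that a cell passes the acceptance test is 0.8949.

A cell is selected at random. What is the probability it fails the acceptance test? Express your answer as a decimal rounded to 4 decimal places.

P(F) ≈ 0.1353

P(F|B3) = 1 − 0.8812 = 0.1188.
P(F|B4) = 1 − 0.8002 = 0.1998.
P(F|B5) = 1 − 0.7521 = 0.2479.
P(F|B6) = 1 − 0.8949 = 0.1051.
Summing over the partition,
P(F) = P(F|B1)·P(B1) + P(F|B2)·P(B2) + P(F|B3)·P(B3) + P(F|B4)·P(B4) + P(F|B5)·P(B5) + P(F|B6)·P(B6)
      = 0.0063·0.14 + 0.2077·0.05 + 0.1188·0.04 + 0.1998·0.33 + 0.2479·0.05 + 0.1051·0.39
      = 0.000882 + 0.010385 + 0.004752 + 0.065934 + 0.012395 + 0.040989 = 0.135337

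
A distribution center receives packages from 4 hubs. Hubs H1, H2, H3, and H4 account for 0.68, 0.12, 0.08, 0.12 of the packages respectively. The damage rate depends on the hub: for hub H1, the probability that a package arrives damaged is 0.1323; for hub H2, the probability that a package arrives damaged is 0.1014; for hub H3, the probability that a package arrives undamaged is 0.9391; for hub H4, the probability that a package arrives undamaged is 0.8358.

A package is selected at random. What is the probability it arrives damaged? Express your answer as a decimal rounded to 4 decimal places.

P(D) ≈ 0.1267

P(D|H3) = 1 − 0.9391 = 0.0609.
P(D|H4) = 1 − 0.8358 = 0.1642.
Using total probability over the partition,
P(D) = P(D|H1)·P(H1) + P(D|H2)·P(H2) + P(D|H3)·P(H3) + P(D|H4)·P(H4)
      = 0.1323·0.68 + 0.1014·0.12 + 0.0609·0.08 + 0.1642·0.12
      = 0.089964 + 0.012168 + 0.004872 + 0.019704 = 0.126708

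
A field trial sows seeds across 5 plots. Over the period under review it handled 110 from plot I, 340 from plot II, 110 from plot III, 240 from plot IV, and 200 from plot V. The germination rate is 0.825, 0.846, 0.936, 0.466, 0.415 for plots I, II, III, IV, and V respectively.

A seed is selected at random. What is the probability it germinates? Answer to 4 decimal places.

Total: 110 + 340 + 110 + 240 + 200 = 1000.
P(I) = 110/1000 = 0.11. P(II) = 340/1000 = 0.34. P(III) = 110/1000 = 0.11. P(IV) = 240/1000 = 0.24. P(V) = 200/1000 = 0.2.
Summing over the partition,
P(G) = P(G|I)·P(I) + P(G|II)·P(II) + P(G|III)·P(III) + P(G|IV)·P(IV) + P(G|V)·P(V)
      = 0.825·0.11 + 0.846·0.34 + 0.936·0.11 + 0.466·0.24 + 0.415·0.2
      = 0.09075 + 0.28764 + 0.10296 + 0.11184 + 0.083 = 0.67619

0.6762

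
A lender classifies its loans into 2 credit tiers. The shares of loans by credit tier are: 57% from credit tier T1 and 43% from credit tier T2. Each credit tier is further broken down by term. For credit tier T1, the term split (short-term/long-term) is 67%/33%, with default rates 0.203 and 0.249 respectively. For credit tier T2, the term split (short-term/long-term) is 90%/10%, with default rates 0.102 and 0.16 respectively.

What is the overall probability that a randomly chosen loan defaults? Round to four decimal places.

0.1707

P(D|T1) = 0.67·0.203 + 0.33·0.249 = 0.13601 + 0.08217 = 0.21818
P(D|T2) = 0.9·0.102 + 0.1·0.16 = 0.0918 + 0.016 = 0.1078
Then overall,
P(D) = 0.57·0.21818 + 0.43·0.1078
      = 0.1243626 + 0.046354 = 0.1707166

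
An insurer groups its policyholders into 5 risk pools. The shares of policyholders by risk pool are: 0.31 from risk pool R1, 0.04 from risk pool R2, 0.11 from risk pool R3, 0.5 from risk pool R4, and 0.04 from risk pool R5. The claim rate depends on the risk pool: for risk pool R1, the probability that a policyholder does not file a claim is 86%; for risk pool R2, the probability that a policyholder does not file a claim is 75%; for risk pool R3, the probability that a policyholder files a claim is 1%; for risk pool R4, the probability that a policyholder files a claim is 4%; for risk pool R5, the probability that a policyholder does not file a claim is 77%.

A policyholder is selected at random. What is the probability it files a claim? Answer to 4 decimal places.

P(C|R1) = 1 − 0.86 = 0.14.
P(C|R2) = 1 − 0.75 = 0.25.
P(C|R5) = 1 − 0.77 = 0.23.
P(C) = P(C|R1)·P(R1) + P(C|R2)·P(R2) + P(C|R3)·P(R3) + P(C|R4)·P(R4) + P(C|R5)·P(R5)
      = 0.14·0.31 + 0.25·0.04 + 0.01·0.11 + 0.04·0.5 + 0.23·0.04
      = 0.0434 + 0.01 + 0.0011 + 0.02 + 0.0092 = 0.0837

P(C) ≈ 0.0837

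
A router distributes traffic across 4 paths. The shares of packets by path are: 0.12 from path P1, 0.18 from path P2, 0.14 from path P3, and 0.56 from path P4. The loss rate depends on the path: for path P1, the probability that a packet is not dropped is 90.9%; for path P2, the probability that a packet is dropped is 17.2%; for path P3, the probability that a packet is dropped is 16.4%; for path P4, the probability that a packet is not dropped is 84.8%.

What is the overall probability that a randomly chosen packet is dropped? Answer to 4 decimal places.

P(L|P1) = 1 − 0.909 = 0.091.
P(L|P4) = 1 − 0.848 = 0.152.
P(L) = P(L|P1)·P(P1) + P(L|P2)·P(P2) + P(L|P3)·P(P3) + P(L|P4)·P(P4)
      = 0.091·0.12 + 0.172·0.18 + 0.164·0.14 + 0.152·0.56
      = 0.01092 + 0.03096 + 0.02296 + 0.08512 = 0.14996

0.1500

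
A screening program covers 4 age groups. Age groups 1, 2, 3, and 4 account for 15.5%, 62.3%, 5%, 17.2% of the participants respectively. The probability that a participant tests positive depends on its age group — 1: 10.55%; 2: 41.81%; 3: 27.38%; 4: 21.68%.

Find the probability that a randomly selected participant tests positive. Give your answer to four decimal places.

Using total probability over the partition,
P(T) = P(T|1)·P(1) + P(T|2)·P(2) + P(T|3)·P(3) + P(T|4)·P(4)
      = 0.1055·0.155 + 0.4181·0.623 + 0.2738·0.05 + 0.2168·0.172
      = 0.0163525 + 0.2604763 + 0.01369 + 0.0372896 = 0.3278084

P(T) ≈ 0.3278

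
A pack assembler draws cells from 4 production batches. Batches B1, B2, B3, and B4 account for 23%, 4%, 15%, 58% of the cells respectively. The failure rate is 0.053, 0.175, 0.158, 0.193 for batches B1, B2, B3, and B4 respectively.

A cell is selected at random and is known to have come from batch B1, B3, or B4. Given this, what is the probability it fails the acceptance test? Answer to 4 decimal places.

Let S = {B1, B3, B4}.
P(S) = 0.23 + 0.15 + 0.58 = 0.96.
P(F ∩ S) = 0.053·0.23 + 0.158·0.15 + 0.193·0.58 = 0.01219 + 0.0237 + 0.11194 = 0.14783.
P(F | S) = 0.14783 / 0.96 = 0.153990…

0.1540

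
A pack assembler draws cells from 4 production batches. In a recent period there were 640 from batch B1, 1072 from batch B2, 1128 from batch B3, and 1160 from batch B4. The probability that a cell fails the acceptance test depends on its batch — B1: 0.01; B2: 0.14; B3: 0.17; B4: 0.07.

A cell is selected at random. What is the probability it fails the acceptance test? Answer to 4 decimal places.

Total: 640 + 1072 + 1128 + 1160 = 4000.
P(B1) = 640/4000 = 0.16. P(B2) = 1072/4000 = 0.268. P(B3) = 1128/4000 = 0.282. P(B4) = 1160/4000 = 0.29.
P(F) = P(F|B1)·P(B1) + P(F|B2)·P(B2) + P(F|B3)·P(B3) + P(F|B4)·P(B4)
      = 0.01·0.16 + 0.14·0.268 + 0.17·0.282 + 0.07·0.29
      = 0.0016 + 0.03752 + 0.04794 + 0.0203 = 0.10736

P(F) ≈ 0.1074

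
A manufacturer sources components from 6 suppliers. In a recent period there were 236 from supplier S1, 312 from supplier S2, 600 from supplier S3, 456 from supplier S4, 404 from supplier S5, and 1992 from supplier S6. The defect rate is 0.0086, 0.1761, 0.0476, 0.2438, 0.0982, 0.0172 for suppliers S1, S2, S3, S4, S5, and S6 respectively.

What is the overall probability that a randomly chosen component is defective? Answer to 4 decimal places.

Total: 236 + 312 + 600 + 456 + 404 + 1992 = 4000.
P(S1) = 236/4000 = 0.059. P(S2) = 312/4000 = 0.078. P(S3) = 600/4000 = 0.15. P(S4) = 456/4000 = 0.114. P(S5) = 404/4000 = 0.101. P(S6) = 1992/4000 = 0.498.
P(D) = P(D|S1)·P(S1) + P(D|S2)·P(S2) + P(D|S3)·P(S3) + P(D|S4)·P(S4) + P(D|S5)·P(S5) + P(D|S6)·P(S6)
      = 0.0086·0.059 + 0.1761·0.078 + 0.0476·0.15 + 0.2438·0.114 + 0.0982·0.101 + 0.0172·0.498
      = 0.0005074 + 0.0137358 + 0.00714 + 0.0277932 + 0.0099182 + 0.0085656 = 0.0676602

P(D) ≈ 0.0677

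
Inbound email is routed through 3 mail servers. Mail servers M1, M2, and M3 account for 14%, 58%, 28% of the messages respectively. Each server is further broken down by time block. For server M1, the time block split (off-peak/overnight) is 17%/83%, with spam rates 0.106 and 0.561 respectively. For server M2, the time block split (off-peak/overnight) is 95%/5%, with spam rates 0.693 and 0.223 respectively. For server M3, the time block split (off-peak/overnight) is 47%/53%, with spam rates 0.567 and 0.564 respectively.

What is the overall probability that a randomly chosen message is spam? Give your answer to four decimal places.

P(S|M1) = 0.17·0.106 + 0.83·0.561 = 0.01802 + 0.46563 = 0.48365
P(S|M2) = 0.95·0.693 + 0.05·0.223 = 0.65835 + 0.01115 = 0.6695
P(S|M3) = 0.47·0.567 + 0.53·0.564 = 0.26649 + 0.29892 = 0.56541
By total probability over the outer partition,
P(S) = 0.14·0.48365 + 0.58·0.6695 + 0.28·0.56541
      = 0.067711 + 0.38831 + 0.1583148 = 0.6143358

P(S) ≈ 0.6143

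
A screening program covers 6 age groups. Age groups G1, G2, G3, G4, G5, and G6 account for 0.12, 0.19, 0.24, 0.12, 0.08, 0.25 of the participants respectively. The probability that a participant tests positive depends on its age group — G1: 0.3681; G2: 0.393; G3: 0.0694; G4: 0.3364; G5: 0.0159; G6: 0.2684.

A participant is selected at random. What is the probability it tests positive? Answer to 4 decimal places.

Summing over the partition,
P(T) = P(T|G1)·P(G1) + P(T|G2)·P(G2) + P(T|G3)·P(G3) + P(T|G4)·P(G4) + P(T|G5)·P(G5) + P(T|G6)·P(G6)
      = 0.3681·0.12 + 0.393·0.19 + 0.0694·0.24 + 0.3364·0.12 + 0.0159·0.08 + 0.2684·0.25
      = 0.044172 + 0.07467 + 0.016656 + 0.040368 + 0.001272 + 0.0671 = 0.244238

P(T) ≈ 0.2442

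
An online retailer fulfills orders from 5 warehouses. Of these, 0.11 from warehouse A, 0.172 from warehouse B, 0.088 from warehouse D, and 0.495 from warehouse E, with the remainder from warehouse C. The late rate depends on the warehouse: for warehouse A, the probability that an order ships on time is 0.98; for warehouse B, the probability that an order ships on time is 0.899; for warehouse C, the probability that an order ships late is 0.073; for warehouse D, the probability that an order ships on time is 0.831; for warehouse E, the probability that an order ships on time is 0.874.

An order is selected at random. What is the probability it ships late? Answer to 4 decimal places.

P(C) = 1 − (0.11 + 0.172 + 0.088 + 0.495) = 0.135.
P(L|A) = 1 − 0.98 = 0.02.
P(L|B) = 1 − 0.899 = 0.101.
P(L|D) = 1 − 0.831 = 0.169.
P(L|E) = 1 − 0.874 = 0.126.
P(L) = P(L|A)·P(A) + P(L|B)·P(B) + P(L|C)·P(C) + P(L|D)·P(D) + P(L|E)·P(E)
      = 0.02·0.11 + 0.101·0.172 + 0.073·0.135 + 0.169·0.088 + 0.126·0.495
      = 0.0022 + 0.017372 + 0.009855 + 0.014872 + 0.06237 = 0.106669

0.1067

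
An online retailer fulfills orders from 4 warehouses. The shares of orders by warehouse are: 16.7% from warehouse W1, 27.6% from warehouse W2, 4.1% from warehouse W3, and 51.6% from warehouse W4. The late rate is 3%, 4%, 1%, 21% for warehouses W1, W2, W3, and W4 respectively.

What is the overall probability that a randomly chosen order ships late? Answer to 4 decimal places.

0.1248

P(L) = P(L|W1)·P(W1) + P(L|W2)·P(W2) + P(L|W3)·P(W3) + P(L|W4)·P(W4)
      = 0.03·0.167 + 0.04·0.276 + 0.01·0.041 + 0.21·0.516
      = 0.00501 + 0.01104 + 0.00041 + 0.10836 = 0.12482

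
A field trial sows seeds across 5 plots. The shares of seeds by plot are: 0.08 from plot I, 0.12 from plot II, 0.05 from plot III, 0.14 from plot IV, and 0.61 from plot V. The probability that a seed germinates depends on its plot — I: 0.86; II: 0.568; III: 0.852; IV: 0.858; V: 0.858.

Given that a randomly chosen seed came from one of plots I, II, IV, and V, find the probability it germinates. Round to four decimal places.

0.8215

Let S = {I, II, IV, V}.
P(S) = 0.08 + 0.12 + 0.14 + 0.61 = 0.95.
P(G ∩ S) = 0.86·0.08 + 0.568·0.12 + 0.858·0.14 + 0.858·0.61 = 0.0688 + 0.06816 + 0.12012 + 0.52338 = 0.78046.
P(G | S) = 0.78046 / 0.95 = 0.821537…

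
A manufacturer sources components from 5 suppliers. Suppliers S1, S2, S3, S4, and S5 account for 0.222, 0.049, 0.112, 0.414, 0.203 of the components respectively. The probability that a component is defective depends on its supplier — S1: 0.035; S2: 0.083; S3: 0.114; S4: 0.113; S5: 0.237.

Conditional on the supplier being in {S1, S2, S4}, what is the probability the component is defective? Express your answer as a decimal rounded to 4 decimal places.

Let S = {S1, S2, S4}.
P(S) = 0.222 + 0.049 + 0.414 = 0.685.
P(D ∩ S) = 0.035·0.222 + 0.083·0.049 + 0.113·0.414 = 0.00777 + 0.004067 + 0.046782 = 0.058619.
P(D | S) = 0.058619 / 0.685 = 0.085575…

0.0856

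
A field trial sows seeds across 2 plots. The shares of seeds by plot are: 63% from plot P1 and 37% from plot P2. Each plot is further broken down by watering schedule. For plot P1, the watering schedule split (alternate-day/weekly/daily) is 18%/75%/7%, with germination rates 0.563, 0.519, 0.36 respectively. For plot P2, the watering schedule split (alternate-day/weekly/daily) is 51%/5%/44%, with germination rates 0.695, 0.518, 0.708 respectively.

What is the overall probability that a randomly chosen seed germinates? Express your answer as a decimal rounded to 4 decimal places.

P(G|P1) = 0.18·0.563 + 0.75·0.519 + 0.07·0.36 = 0.10134 + 0.38925 + 0.0252 = 0.51579
P(G|P2) = 0.51·0.695 + 0.05·0.518 + 0.44·0.708 = 0.35445 + 0.0259 + 0.31152 = 0.69187
Then overall,
P(G) = 0.63·0.51579 + 0.37·0.69187
      = 0.3249477 + 0.2559919 = 0.5809396

P(G) ≈ 0.5809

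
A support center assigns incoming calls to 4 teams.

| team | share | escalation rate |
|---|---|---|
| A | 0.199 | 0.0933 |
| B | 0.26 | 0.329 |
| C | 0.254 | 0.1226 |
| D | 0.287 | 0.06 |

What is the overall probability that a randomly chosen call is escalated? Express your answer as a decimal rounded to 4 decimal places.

Using total probability over the partition,
P(E) = P(E|A)·P(A) + P(E|B)·P(B) + P(E|C)·P(C) + P(E|D)·P(D)
      = 0.0933·0.199 + 0.329·0.26 + 0.1226·0.254 + 0.06·0.287
      = 0.0185667 + 0.08554 + 0.0311404 + 0.01722 = 0.1524671

P(E) ≈ 0.1525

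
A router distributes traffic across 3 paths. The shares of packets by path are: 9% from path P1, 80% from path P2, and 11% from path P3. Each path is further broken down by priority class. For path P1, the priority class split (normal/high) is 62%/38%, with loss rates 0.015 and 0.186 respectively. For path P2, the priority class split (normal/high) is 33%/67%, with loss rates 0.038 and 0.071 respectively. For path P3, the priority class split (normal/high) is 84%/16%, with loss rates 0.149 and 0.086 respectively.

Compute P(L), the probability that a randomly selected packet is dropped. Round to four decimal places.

P(L|P1) = 0.62·0.015 + 0.38·0.186 = 0.0093 + 0.07068 = 0.07998
P(L|P2) = 0.33·0.038 + 0.67·0.071 = 0.01254 + 0.04757 = 0.06011
P(L|P3) = 0.84·0.149 + 0.16·0.086 = 0.12516 + 0.01376 = 0.13892
Then overall,
P(L) = 0.09·0.07998 + 0.8·0.06011 + 0.11·0.13892
      = 0.0071982 + 0.048088 + 0.0152812 = 0.0705674

0.0706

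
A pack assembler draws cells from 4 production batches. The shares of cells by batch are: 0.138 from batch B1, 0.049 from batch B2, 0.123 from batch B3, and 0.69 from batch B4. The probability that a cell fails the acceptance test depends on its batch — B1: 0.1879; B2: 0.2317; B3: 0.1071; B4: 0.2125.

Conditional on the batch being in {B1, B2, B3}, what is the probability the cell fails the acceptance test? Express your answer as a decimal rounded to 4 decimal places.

P(F|S) ≈ 0.1628

Let S = {B1, B2, B3}.
P(S) = 0.138 + 0.049 + 0.123 = 0.31.
P(F ∩ S) = 0.1879·0.138 + 0.2317·0.049 + 0.1071·0.123 = 0.0259302 + 0.0113533 + 0.0131733 = 0.0504568.
P(F | S) = 0.0504568 / 0.31 = 0.162764…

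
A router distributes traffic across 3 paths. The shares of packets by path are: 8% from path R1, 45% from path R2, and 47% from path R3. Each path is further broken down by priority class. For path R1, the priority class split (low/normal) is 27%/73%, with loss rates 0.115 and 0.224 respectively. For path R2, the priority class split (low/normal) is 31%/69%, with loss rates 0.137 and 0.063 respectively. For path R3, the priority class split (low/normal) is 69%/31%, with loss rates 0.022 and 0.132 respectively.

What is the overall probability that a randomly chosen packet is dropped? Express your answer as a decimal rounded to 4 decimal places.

P(L) ≈ 0.0806

P(L|R1) = 0.27·0.115 + 0.73·0.224 = 0.03105 + 0.16352 = 0.19457
P(L|R2) = 0.31·0.137 + 0.69·0.063 = 0.04247 + 0.04347 = 0.08594
P(L|R3) = 0.69·0.022 + 0.31·0.132 = 0.01518 + 0.04092 = 0.0561
By total probability over the outer partition,
P(L) = 0.08·0.19457 + 0.45·0.08594 + 0.47·0.0561
      = 0.0155656 + 0.038673 + 0.026367 = 0.0806056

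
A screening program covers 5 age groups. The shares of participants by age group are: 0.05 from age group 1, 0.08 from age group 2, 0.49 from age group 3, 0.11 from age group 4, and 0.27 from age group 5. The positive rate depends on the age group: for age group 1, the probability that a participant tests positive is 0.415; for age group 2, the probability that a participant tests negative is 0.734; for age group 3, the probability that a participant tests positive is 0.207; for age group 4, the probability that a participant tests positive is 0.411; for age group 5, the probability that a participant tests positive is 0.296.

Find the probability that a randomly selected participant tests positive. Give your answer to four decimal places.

P(T|2) = 1 − 0.734 = 0.266.
P(T) = P(T|1)·P(1) + P(T|2)·P(2) + P(T|3)·P(3) + P(T|4)·P(4) + P(T|5)·P(5)
      = 0.415·0.05 + 0.266·0.08 + 0.207·0.49 + 0.411·0.11 + 0.296·0.27
      = 0.02075 + 0.02128 + 0.10143 + 0.04521 + 0.07992 = 0.26859

P(T) ≈ 0.2686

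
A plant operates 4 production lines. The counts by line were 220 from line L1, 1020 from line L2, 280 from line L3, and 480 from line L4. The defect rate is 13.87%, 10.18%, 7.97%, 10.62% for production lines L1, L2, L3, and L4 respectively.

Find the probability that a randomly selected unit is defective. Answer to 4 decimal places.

0.1038

Total: 220 + 1020 + 280 + 480 = 2000.
P(L1) = 220/2000 = 0.11. P(L2) = 1020/2000 = 0.51. P(L3) = 280/2000 = 0.14. P(L4) = 480/2000 = 0.24.
P(D) = P(D|L1)·P(L1) + P(D|L2)·P(L2) + P(D|L3)·P(L3) + P(D|L4)·P(L4)
      = 0.1387·0.11 + 0.1018·0.51 + 0.0797·0.14 + 0.1062·0.24
      = 0.015257 + 0.051918 + 0.011158 + 0.025488 = 0.103821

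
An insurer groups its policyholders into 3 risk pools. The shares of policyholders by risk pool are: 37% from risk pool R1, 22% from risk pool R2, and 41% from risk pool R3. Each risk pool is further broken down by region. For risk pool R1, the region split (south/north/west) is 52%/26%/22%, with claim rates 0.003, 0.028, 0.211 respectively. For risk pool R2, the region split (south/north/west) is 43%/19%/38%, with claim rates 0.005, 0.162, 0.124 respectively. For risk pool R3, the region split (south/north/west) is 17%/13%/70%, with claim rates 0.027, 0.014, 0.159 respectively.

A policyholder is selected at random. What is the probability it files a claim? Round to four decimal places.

P(C) ≈ 0.0863

P(C|R1) = 0.52·0.003 + 0.26·0.028 + 0.22·0.211 = 0.00156 + 0.00728 + 0.04642 = 0.05526
P(C|R2) = 0.43·0.005 + 0.19·0.162 + 0.38·0.124 = 0.00215 + 0.03078 + 0.04712 = 0.08005
P(C|R3) = 0.17·0.027 + 0.13·0.014 + 0.7·0.159 = 0.00459 + 0.00182 + 0.1113 = 0.11771
By total probability over the outer partition,
P(C) = 0.37·0.05526 + 0.22·0.08005 + 0.41·0.11771
      = 0.0204462 + 0.017611 + 0.0482611 = 0.0863183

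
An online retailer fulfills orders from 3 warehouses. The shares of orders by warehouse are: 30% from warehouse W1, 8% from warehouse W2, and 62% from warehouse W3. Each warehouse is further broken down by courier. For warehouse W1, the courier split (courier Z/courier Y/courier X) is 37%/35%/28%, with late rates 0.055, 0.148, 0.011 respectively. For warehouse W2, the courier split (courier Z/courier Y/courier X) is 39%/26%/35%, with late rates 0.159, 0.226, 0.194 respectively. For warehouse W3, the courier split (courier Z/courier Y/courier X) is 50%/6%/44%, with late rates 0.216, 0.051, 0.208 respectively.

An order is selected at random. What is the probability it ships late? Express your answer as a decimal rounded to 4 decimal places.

P(L|W1) = 0.37·0.055 + 0.35·0.148 + 0.28·0.011 = 0.02035 + 0.0518 + 0.00308 = 0.07523
P(L|W2) = 0.39·0.159 + 0.26·0.226 + 0.35·0.194 = 0.06201 + 0.05876 + 0.0679 = 0.18867
P(L|W3) = 0.5·0.216 + 0.06·0.051 + 0.44·0.208 = 0.108 + 0.00306 + 0.09152 = 0.20258
By total probability over the outer partition,
P(L) = 0.3·0.07523 + 0.08·0.18867 + 0.62·0.20258
      = 0.022569 + 0.0150936 + 0.1255996 = 0.1632622

0.1633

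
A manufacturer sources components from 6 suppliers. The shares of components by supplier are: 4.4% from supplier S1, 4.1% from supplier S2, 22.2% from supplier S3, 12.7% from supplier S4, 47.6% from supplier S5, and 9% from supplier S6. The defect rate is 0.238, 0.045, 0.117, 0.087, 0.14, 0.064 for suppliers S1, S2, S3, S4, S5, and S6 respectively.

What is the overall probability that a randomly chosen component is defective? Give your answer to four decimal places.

Using total probability over the partition,
P(D) = P(D|S1)·P(S1) + P(D|S2)·P(S2) + P(D|S3)·P(S3) + P(D|S4)·P(S4) + P(D|S5)·P(S5) + P(D|S6)·P(S6)
      = 0.238·0.044 + 0.045·0.041 + 0.117·0.222 + 0.087·0.127 + 0.14·0.476 + 0.064·0.09
      = 0.010472 + 0.001845 + 0.025974 + 0.011049 + 0.06664 + 0.00576 = 0.12174

0.1217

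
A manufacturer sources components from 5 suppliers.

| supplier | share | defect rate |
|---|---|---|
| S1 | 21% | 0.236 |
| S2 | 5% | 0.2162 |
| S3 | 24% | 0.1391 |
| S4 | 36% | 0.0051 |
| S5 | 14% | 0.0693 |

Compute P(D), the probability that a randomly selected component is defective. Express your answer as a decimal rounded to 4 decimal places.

Summing over the partition,
P(D) = P(D|S1)·P(S1) + P(D|S2)·P(S2) + P(D|S3)·P(S3) + P(D|S4)·P(S4) + P(D|S5)·P(S5)
      = 0.236·0.21 + 0.2162·0.05 + 0.1391·0.24 + 0.0051·0.36 + 0.0693·0.14
      = 0.04956 + 0.01081 + 0.033384 + 0.001836 + 0.009702 = 0.105292

0.1053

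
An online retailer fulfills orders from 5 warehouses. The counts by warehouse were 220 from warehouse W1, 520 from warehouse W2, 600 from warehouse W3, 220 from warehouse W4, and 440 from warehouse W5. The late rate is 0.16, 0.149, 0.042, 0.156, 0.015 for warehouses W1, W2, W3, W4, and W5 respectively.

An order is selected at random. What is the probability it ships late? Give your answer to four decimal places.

Total: 220 + 520 + 600 + 220 + 440 = 2000.
P(W1) = 220/2000 = 0.11. P(W2) = 520/2000 = 0.26. P(W3) = 600/2000 = 0.3. P(W4) = 220/2000 = 0.11. P(W5) = 440/2000 = 0.22.
By the law of total probability,
P(L) = P(L|W1)·P(W1) + P(L|W2)·P(W2) + P(L|W3)·P(W3) + P(L|W4)·P(W4) + P(L|W5)·P(W5)
      = 0.16·0.11 + 0.149·0.26 + 0.042·0.3 + 0.156·0.11 + 0.015·0.22
      = 0.0176 + 0.03874 + 0.0126 + 0.01716 + 0.0033 = 0.0894

P(L) ≈ 0.0894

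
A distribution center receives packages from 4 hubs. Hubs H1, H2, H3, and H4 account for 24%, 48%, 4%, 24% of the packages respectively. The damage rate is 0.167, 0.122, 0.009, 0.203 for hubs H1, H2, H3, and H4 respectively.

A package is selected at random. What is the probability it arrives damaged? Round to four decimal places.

0.1477

P(D) = P(D|H1)·P(H1) + P(D|H2)·P(H2) + P(D|H3)·P(H3) + P(D|H4)·P(H4)
      = 0.167·0.24 + 0.122·0.48 + 0.009·0.04 + 0.203·0.24
      = 0.04008 + 0.05856 + 0.00036 + 0.04872 = 0.14772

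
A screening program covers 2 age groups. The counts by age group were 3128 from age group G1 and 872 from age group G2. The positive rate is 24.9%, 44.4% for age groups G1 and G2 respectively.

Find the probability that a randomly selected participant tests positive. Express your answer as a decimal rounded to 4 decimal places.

0.2915

Total: 3128 + 872 = 4000.
P(G1) = 3128/4000 = 0.782. P(G2) = 872/4000 = 0.218.
P(T) = P(T|G1)·P(G1) + P(T|G2)·P(G2)
      = 0.249·0.782 + 0.444·0.218
      = 0.194718 + 0.096792 = 0.29151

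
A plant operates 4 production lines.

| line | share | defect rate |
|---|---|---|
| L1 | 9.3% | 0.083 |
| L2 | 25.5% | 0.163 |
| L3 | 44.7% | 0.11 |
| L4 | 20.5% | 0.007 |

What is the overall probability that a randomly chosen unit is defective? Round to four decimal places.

Using total probability over the partition,
P(D) = P(D|L1)·P(L1) + P(D|L2)·P(L2) + P(D|L3)·P(L3) + P(D|L4)·P(L4)
      = 0.083·0.093 + 0.163·0.255 + 0.11·0.447 + 0.007·0.205
      = 0.007719 + 0.041565 + 0.04917 + 0.001435 = 0.099889

P(D) ≈ 0.0999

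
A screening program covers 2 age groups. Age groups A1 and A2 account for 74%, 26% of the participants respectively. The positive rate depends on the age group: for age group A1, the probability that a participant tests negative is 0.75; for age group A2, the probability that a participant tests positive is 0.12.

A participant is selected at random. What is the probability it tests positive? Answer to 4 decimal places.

P(T) ≈ 0.2162

P(T|A1) = 1 − 0.75 = 0.25.
P(T) = P(T|A1)·P(A1) + P(T|A2)·P(A2)
      = 0.25·0.74 + 0.12·0.26
      = 0.185 + 0.0312 = 0.2162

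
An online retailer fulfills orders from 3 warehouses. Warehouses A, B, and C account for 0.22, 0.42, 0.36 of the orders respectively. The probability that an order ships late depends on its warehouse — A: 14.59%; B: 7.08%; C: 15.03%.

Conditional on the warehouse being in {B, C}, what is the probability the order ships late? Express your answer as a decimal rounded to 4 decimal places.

P(L|S) ≈ 0.1075

Let S = {B, C}.
P(S) = 0.42 + 0.36 = 0.78.
P(L ∩ S) = 0.0708·0.42 + 0.1503·0.36 = 0.029736 + 0.054108 = 0.083844.
P(L | S) = 0.083844 / 0.78 = 0.107492…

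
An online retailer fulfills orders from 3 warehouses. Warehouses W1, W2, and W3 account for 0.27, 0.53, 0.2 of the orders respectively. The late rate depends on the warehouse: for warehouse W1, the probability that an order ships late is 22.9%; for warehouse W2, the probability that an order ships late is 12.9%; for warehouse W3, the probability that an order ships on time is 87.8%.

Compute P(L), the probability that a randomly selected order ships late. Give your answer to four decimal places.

P(L|W3) = 1 − 0.878 = 0.122.
Summing over the partition,
P(L) = P(L|W1)·P(W1) + P(L|W2)·P(W2) + P(L|W3)·P(W3)
      = 0.229·0.27 + 0.129·0.53 + 0.122·0.2
      = 0.06183 + 0.06837 + 0.0244 = 0.1546

0.1546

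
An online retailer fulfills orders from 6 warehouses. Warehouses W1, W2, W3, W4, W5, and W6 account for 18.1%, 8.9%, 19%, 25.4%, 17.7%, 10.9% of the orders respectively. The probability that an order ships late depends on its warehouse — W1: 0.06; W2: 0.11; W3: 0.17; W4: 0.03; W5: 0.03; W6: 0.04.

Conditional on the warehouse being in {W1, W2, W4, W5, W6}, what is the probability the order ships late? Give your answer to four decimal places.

Let S = {W1, W2, W4, W5, W6}.
P(S) = 0.181 + 0.089 + 0.254 + 0.177 + 0.109 = 0.81.
P(L ∩ S) = 0.06·0.181 + 0.11·0.089 + 0.03·0.254 + 0.03·0.177 + 0.04·0.109 = 0.01086 + 0.00979 + 0.00762 + 0.00531 + 0.00436 = 0.03794.
P(L | S) = 0.03794 / 0.81 = 0.046840…

0.0468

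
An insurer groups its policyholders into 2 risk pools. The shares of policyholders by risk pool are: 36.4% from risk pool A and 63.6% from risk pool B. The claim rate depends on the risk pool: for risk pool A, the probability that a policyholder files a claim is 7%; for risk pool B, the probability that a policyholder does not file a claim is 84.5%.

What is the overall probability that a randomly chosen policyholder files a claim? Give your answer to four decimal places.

0.1241

P(C|B) = 1 − 0.845 = 0.155.
By the law of total probability,
P(C) = P(C|A)·P(A) + P(C|B)·P(B)
      = 0.07·0.364 + 0.155·0.636
      = 0.02548 + 0.09858 = 0.12406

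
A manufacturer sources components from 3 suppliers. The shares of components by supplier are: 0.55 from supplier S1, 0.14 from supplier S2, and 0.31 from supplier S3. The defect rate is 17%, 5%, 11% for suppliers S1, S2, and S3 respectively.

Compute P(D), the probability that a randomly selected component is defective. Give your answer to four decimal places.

P(D) ≈ 0.1346

Using total probability over the partition,
P(D) = P(D|S1)·P(S1) + P(D|S2)·P(S2) + P(D|S3)·P(S3)
      = 0.17·0.55 + 0.05·0.14 + 0.11·0.31
      = 0.0935 + 0.007 + 0.0341 = 0.1346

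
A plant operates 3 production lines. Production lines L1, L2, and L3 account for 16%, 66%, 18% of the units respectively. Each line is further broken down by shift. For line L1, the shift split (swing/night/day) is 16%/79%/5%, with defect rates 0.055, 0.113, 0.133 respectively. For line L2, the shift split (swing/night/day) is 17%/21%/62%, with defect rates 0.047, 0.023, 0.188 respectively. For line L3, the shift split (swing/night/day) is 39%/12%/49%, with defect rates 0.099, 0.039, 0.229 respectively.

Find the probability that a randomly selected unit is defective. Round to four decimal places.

P(D|L1) = 0.16·0.055 + 0.79·0.113 + 0.05·0.133 = 0.0088 + 0.08927 + 0.00665 = 0.10472
P(D|L2) = 0.17·0.047 + 0.21·0.023 + 0.62·0.188 = 0.00799 + 0.00483 + 0.11656 = 0.12938
P(D|L3) = 0.39·0.099 + 0.12·0.039 + 0.49·0.229 = 0.03861 + 0.00468 + 0.11221 = 0.1555
Then overall,
P(D) = 0.16·0.10472 + 0.66·0.12938 + 0.18·0.1555
      = 0.0167552 + 0.0853908 + 0.02799 = 0.130136

0.1301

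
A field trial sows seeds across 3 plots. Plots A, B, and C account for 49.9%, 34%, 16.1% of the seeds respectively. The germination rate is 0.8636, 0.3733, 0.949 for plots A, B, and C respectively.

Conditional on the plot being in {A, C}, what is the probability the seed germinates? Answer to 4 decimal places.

0.8844

Let S = {A, C}.
P(S) = 0.499 + 0.161 = 0.66.
P(G ∩ S) = 0.8636·0.499 + 0.949·0.161 = 0.4309364 + 0.152789 = 0.5837254.
P(G | S) = 0.5837254 / 0.66 = 0.884432…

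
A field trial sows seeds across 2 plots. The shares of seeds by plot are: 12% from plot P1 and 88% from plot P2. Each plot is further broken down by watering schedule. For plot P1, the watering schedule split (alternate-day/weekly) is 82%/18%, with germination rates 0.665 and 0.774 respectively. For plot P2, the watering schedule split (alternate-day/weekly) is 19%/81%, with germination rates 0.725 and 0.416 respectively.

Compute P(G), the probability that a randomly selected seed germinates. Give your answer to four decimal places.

0.4999

P(G|P1) = 0.82·0.665 + 0.18·0.774 = 0.5453 + 0.13932 = 0.68462
P(G|P2) = 0.19·0.725 + 0.81·0.416 = 0.13775 + 0.33696 = 0.47471
Then overall,
P(G) = 0.12·0.68462 + 0.88·0.47471
      = 0.0821544 + 0.4177448 = 0.4998992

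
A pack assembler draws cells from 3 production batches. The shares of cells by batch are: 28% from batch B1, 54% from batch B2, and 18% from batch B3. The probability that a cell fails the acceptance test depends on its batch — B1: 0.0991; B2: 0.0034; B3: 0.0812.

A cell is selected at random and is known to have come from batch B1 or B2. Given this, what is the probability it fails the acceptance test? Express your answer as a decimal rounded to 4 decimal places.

Let S = {B1, B2}.
P(S) = 0.28 + 0.54 = 0.82.
P(F ∩ S) = 0.0991·0.28 + 0.0034·0.54 = 0.027748 + 0.001836 = 0.029584.
P(F | S) = 0.029584 / 0.82 = 0.036078…

P(F|S) ≈ 0.0361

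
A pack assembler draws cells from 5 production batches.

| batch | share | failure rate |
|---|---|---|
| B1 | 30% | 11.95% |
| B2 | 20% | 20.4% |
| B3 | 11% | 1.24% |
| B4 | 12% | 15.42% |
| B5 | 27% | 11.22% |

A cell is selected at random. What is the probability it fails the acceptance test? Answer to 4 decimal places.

By the law of total probability,
P(F) = P(F|B1)·P(B1) + P(F|B2)·P(B2) + P(F|B3)·P(B3) + P(F|B4)·P(B4) + P(F|B5)·P(B5)
      = 0.1195·0.3 + 0.204·0.2 + 0.0124·0.11 + 0.1542·0.12 + 0.1122·0.27
      = 0.03585 + 0.0408 + 0.001364 + 0.018504 + 0.030294 = 0.126812

0.1268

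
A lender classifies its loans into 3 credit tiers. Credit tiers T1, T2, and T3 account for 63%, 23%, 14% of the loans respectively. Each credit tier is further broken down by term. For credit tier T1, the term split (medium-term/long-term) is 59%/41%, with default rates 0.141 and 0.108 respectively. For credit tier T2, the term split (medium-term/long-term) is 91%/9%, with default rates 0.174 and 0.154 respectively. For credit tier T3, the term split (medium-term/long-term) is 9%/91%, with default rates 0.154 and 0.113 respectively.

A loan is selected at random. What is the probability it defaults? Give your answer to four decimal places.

0.1362

P(D|T1) = 0.59·0.141 + 0.41·0.108 = 0.08319 + 0.04428 = 0.12747
P(D|T2) = 0.91·0.174 + 0.09·0.154 = 0.15834 + 0.01386 = 0.1722
P(D|T3) = 0.09·0.154 + 0.91·0.113 = 0.01386 + 0.10283 = 0.11669
Then overall,
P(D) = 0.63·0.12747 + 0.23·0.1722 + 0.14·0.11669
      = 0.0803061 + 0.039606 + 0.0163366 = 0.1362487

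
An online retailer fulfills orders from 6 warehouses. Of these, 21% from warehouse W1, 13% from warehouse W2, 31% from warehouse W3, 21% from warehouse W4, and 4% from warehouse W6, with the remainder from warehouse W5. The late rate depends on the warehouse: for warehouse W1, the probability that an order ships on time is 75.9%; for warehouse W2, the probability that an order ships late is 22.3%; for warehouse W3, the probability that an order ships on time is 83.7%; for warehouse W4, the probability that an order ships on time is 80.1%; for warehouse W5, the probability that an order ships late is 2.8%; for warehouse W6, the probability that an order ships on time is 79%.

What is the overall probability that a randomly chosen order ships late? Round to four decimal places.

P(W5) = 1 − (0.21 + 0.13 + 0.31 + 0.21 + 0.04) = 0.1.
P(L|W1) = 1 − 0.759 = 0.241.
P(L|W3) = 1 − 0.837 = 0.163.
P(L|W4) = 1 − 0.801 = 0.199.
P(L|W6) = 1 − 0.79 = 0.21.
P(L) = P(L|W1)·P(W1) + P(L|W2)·P(W2) + P(L|W3)·P(W3) + P(L|W4)·P(W4) + P(L|W5)·P(W5) + P(L|W6)·P(W6)
      = 0.241·0.21 + 0.223·0.13 + 0.163·0.31 + 0.199·0.21 + 0.028·0.1 + 0.21·0.04
      = 0.05061 + 0.02899 + 0.05053 + 0.04179 + 0.0028 + 0.0084 = 0.18312

0.1831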